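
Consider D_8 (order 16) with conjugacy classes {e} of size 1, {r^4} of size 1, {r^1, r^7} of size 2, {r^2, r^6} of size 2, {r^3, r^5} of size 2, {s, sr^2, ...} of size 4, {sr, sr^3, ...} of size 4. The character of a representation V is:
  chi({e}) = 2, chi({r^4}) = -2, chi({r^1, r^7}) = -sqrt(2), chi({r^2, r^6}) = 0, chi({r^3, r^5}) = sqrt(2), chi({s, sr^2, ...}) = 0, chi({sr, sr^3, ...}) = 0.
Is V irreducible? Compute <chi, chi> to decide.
Irreducible: <chi, chi> = 1.

Justification: <chi, chi> = (1/|G|) sum_C |C| * |chi(C)|^2 = (1/16)[1*|2|^2 + 1*|-2|^2 + 2*|-sqrt(2)|^2 + 2*|0|^2 + 2*|sqrt(2)|^2 + 4*|0|^2 + 4*|0|^2]
  = (1/16)[(4) + (4) + (4) + (0) + (4) + (0) + (0)] = 16/16 = 1.
A character is irreducible iff <chi, chi> = 1, so this representation is irreducible.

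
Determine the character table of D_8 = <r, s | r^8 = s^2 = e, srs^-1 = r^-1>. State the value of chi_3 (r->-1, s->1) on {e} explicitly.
Conjugacy classes: {e} of size 1, {r^4} of size 1, {r^1, r^7} of size 2, {r^2, r^6} of size 2, {r^3, r^5} of size 2, {s, sr^2, ...} of size 4, {sr, sr^3, ...} of size 4.
Character table:
  irrep \ class              {e} (size 1)  {r^4} (size 1)  {r^1, r^7} (size 2)  {r^2, r^6} (size 2)  {r^3, r^5} (size 2)  {s, sr^2, ...} (size 4)  {sr, sr^3, ...} (size 4)
  chi_1 (triv)               1             1               1                    1                    1                    1                        1                       
  chi_2 (sign: r->1, s->-1)  1             1               1                    1                    1                    -1                       -1                      
  chi_3 (r->-1, s->1)        1             1               -1                   1                    -1                   1                        -1                      
  chi_4 (r->-1, s->-1)       1             1               -1                   1                    -1                   -1                       1                       
  chi_5 (2d, j=1)            2             -2              sqrt(2)              0                    -sqrt(2)             0                        0                       
  chi_6 (2d, j=2)            2             2               0                    -2                   0                    0                        0                       
  chi_7 (2d, j=3)            2             -2              -sqrt(2)             0                    sqrt(2)              0                        0                       

Spot check: chi_3 (r->-1, s->1) on {e} = 1.

Reasoning: D_8 has order 2*8 = 16 with 7 conjugacy classes, hence 7 irreducibles. Sum of squared dims 1 + 1 + 1 + 1 + 4 + 4 + 4 = 16 = |G|. Linear characters come from the abelianisation; the 2-dimensional irreps have character r^k -> 2*cos(2*pi*j*k/8), reflections -> 0.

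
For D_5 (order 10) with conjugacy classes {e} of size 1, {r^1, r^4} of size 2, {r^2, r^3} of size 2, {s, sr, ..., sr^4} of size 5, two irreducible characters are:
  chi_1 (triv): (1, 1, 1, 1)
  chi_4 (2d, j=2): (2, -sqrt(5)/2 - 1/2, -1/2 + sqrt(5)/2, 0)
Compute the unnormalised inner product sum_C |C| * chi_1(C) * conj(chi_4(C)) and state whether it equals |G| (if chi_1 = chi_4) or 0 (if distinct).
Sum = 0; so <chi_1, chi_4> = 0 (distinct irreducibles are orthogonal).

Working: Compute term by term over conjugacy classes (|C| * chi_1(C) * conj(chi_4(C))):
  1*(1)*conj(2) + 2*(1)*conj(-sqrt(5)/2 - 1/2) + 2*(1)*conj(-1/2 + sqrt(5)/2) + 5*(1)*conj(0)
  = (2) + (-sqrt(5) - 1) + (-1 + sqrt(5)) + (0)
  = 0.
Dividing by |G| = 10 gives 0/10 = 0, matching the row-orthogonality relation <chi_1, chi_4> = [chi_1 = chi_4].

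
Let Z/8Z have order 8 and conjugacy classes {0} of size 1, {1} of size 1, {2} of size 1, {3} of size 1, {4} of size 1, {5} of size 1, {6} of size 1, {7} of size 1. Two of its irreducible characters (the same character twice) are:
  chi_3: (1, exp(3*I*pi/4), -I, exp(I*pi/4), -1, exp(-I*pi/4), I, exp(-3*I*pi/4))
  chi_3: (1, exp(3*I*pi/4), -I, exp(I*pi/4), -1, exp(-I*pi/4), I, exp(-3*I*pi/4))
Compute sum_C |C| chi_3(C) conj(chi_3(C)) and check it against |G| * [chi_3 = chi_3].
Sum = 8 = |G| = 8; so <chi_3, chi_3> = 1 (norm-1 confirms irreducibility).

Justification: Compute term by term over conjugacy classes (|C| * chi_3(C) * conj(chi_3(C))):
  1*(1)*conj(1) + 1*(exp(3*I*pi/4))*conj(exp(3*I*pi/4)) + 1*(-I)*conj(-I) + 1*(exp(I*pi/4))*conj(exp(I*pi/4)) + 1*(-1)*conj(-1) + 1*(exp(-I*pi/4))*conj(exp(-I*pi/4)) + 1*(I)*conj(I) + 1*(exp(-3*I*pi/4))*conj(exp(-3*I*pi/4))
  = (1) + (1) + (1) + (1) + (1) + (1) + (1) + (1)
  = 8.
(Exp terms are combined using exp(i*s)*conj(exp(i*t)) = exp(i*(s-t)), and sums of them are collapsed using the identity that for every m > 1 the m distinct m-th roots of unity sum to 0, e.g. 1 + exp(2*I*pi/3) + exp(-2*I*pi/3) = 0.)
Dividing by |G| = 8 gives 8/8 = 1, matching the row-orthogonality relation <chi_3, chi_3> = [chi_3 = chi_3].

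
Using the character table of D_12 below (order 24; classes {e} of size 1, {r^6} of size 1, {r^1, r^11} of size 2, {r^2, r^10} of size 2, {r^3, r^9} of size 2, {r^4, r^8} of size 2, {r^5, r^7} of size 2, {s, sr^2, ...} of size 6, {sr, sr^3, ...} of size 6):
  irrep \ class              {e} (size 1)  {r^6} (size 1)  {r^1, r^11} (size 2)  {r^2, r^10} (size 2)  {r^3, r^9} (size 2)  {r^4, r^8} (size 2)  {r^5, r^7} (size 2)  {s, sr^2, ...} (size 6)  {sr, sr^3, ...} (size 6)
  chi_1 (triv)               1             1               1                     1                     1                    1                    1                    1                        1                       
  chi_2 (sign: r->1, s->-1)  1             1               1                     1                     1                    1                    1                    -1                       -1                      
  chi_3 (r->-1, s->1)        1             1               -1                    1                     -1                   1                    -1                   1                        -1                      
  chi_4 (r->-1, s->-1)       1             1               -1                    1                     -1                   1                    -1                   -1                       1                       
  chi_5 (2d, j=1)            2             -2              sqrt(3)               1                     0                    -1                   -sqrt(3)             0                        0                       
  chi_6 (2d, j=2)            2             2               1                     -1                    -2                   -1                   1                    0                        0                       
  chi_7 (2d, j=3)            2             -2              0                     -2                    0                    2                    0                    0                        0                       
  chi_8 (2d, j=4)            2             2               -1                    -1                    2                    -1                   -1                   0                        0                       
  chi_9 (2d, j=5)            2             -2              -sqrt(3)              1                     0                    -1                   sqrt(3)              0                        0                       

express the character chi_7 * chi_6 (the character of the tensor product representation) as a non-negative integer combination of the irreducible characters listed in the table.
chi_7 tensor chi_6 = chi_5 + chi_9 (all other irreducibles have multiplicity 0).

Explanation: The character of a tensor product is the pointwise product (chi_7 * chi_6)(C) = chi_7(C) * chi_6(C):
  {e}: (2)*(2), {r^6}: (-2)*(2), {r^1, r^11}: (0)*(1), {r^2, r^10}: (-2)*(-1), {r^3, r^9}: (0)*(-2), {r^4, r^8}: (2)*(-1), {r^5, r^7}: (0)*(1), {s, sr^2, ...}: (0)*(0), {sr, sr^3, ...}: (0)*(0)
so (chi_7 * chi_6) takes values
  {e} -> 4, {r^6} -> -4, {r^1, r^11} -> 0, {r^2, r^10} -> 2, {r^3, r^9} -> 0, {r^4, r^8} -> -2, {r^5, r^7} -> 0, {s, sr^2, ...} -> 0, {sr, sr^3, ...} -> 0.
Now take the inner product of this character with each irreducible chi from the table, <chi_7*chi_6, chi> = (1/24) sum_C |C| (chi_7*chi_6)(C) conj(chi(C)):
  <chi_7*chi_6, chi_1> = (1/24)[1*(4)*conj(1) + 1*(-4)*conj(1) + 2*(0)*conj(1) + 2*(2)*conj(1) + 2*(0)*conj(1) + 2*(-2)*conj(1) + 2*(0)*conj(1) + 6*(0)*conj(1) + 6*(0)*conj(1)]
      = (1/24)[(4) + (-4) + (0) + (4) + (0) + (-4) + (0) + (0) + (0)] = 0/24 = 0
  <chi_7*chi_6, chi_2> = (1/24)[1*(4)*conj(1) + 1*(-4)*conj(1) + 2*(0)*conj(1) + 2*(2)*conj(1) + 2*(0)*conj(1) + 2*(-2)*conj(1) + 2*(0)*conj(1) + 6*(0)*conj(-1) + 6*(0)*conj(-1)]
      = (1/24)[(4) + (-4) + (0) + (4) + (0) + (-4) + (0) + (0) + (0)] = 0/24 = 0
  <chi_7*chi_6, chi_3> = (1/24)[1*(4)*conj(1) + 1*(-4)*conj(1) + 2*(0)*conj(-1) + 2*(2)*conj(1) + 2*(0)*conj(-1) + 2*(-2)*conj(1) + 2*(0)*conj(-1) + 6*(0)*conj(1) + 6*(0)*conj(-1)]
      = (1/24)[(4) + (-4) + (0) + (4) + (0) + (-4) + (0) + (0) + (0)] = 0/24 = 0
  <chi_7*chi_6, chi_4> = (1/24)[1*(4)*conj(1) + 1*(-4)*conj(1) + 2*(0)*conj(-1) + 2*(2)*conj(1) + 2*(0)*conj(-1) + 2*(-2)*conj(1) + 2*(0)*conj(-1) + 6*(0)*conj(-1) + 6*(0)*conj(1)]
      = (1/24)[(4) + (-4) + (0) + (4) + (0) + (-4) + (0) + (0) + (0)] = 0/24 = 0
  <chi_7*chi_6, chi_5> = (1/24)[1*(4)*conj(2) + 1*(-4)*conj(-2) + 2*(0)*conj(sqrt(3)) + 2*(2)*conj(1) + 2*(0)*conj(0) + 2*(-2)*conj(-1) + 2*(0)*conj(-sqrt(3)) + 6*(0)*conj(0) + 6*(0)*conj(0)]
      = (1/24)[(8) + (8) + (0) + (4) + (0) + (4) + (0) + (0) + (0)] = 24/24 = 1
  <chi_7*chi_6, chi_6> = (1/24)[1*(4)*conj(2) + 1*(-4)*conj(2) + 2*(0)*conj(1) + 2*(2)*conj(-1) + 2*(0)*conj(-2) + 2*(-2)*conj(-1) + 2*(0)*conj(1) + 6*(0)*conj(0) + 6*(0)*conj(0)]
      = (1/24)[(8) + (-8) + (0) + (-4) + (0) + (4) + (0) + (0) + (0)] = 0/24 = 0
  <chi_7*chi_6, chi_7> = (1/24)[1*(4)*conj(2) + 1*(-4)*conj(-2) + 2*(0)*conj(0) + 2*(2)*conj(-2) + 2*(0)*conj(0) + 2*(-2)*conj(2) + 2*(0)*conj(0) + 6*(0)*conj(0) + 6*(0)*conj(0)]
      = (1/24)[(8) + (8) + (0) + (-8) + (0) + (-8) + (0) + (0) + (0)] = 0/24 = 0
  <chi_7*chi_6, chi_8> = (1/24)[1*(4)*conj(2) + 1*(-4)*conj(2) + 2*(0)*conj(-1) + 2*(2)*conj(-1) + 2*(0)*conj(2) + 2*(-2)*conj(-1) + 2*(0)*conj(-1) + 6*(0)*conj(0) + 6*(0)*conj(0)]
      = (1/24)[(8) + (-8) + (0) + (-4) + (0) + (4) + (0) + (0) + (0)] = 0/24 = 0
  <chi_7*chi_6, chi_9> = (1/24)[1*(4)*conj(2) + 1*(-4)*conj(-2) + 2*(0)*conj(-sqrt(3)) + 2*(2)*conj(1) + 2*(0)*conj(0) + 2*(-2)*conj(-1) + 2*(0)*conj(sqrt(3)) + 6*(0)*conj(0) + 6*(0)*conj(0)]
      = (1/24)[(8) + (8) + (0) + (4) + (0) + (4) + (0) + (0) + (0)] = 24/24 = 1
Hence the multiplicities are chi_5: 1, chi_9: 1. Dimension check: dim(chi_7)*dim(chi_6) = 2*2 = 4 and sum (mult * dim) = 1*2 + 1*2 = 4.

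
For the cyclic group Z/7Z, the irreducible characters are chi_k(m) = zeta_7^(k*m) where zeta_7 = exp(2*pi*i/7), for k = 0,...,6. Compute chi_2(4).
chi_2(4) = zeta_7^8 = exp(2*I*pi/7)

Details: chi_2(4) = zeta_7^(2*4) = zeta_7^8. Since zeta_7^7 = 1, this equals zeta_7^1 = exp(2*pi*i*1/7) = exp(2*I*pi/7).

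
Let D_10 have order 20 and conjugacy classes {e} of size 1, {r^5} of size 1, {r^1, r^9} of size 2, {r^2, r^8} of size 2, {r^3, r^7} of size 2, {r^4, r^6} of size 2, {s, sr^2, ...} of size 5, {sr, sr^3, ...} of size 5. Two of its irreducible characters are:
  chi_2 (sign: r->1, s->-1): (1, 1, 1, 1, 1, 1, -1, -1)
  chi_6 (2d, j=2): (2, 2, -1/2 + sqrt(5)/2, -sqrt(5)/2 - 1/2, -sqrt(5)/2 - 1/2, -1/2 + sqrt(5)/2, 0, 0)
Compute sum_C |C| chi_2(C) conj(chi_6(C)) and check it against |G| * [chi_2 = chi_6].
Sum = 0; so <chi_2, chi_6> = 0 (distinct irreducibles are orthogonal).

Solution. Compute term by term over conjugacy classes (|C| * chi_2(C) * conj(chi_6(C))):
  1*(1)*conj(2) + 1*(1)*conj(2) + 2*(1)*conj(-1/2 + sqrt(5)/2) + 2*(1)*conj(-sqrt(5)/2 - 1/2) + 2*(1)*conj(-sqrt(5)/2 - 1/2) + 2*(1)*conj(-1/2 + sqrt(5)/2) + 5*(-1)*conj(0) + 5*(-1)*conj(0)
  = (2) + (2) + (-1 + sqrt(5)) + (-sqrt(5) - 1) + (-sqrt(5) - 1) + (-1 + sqrt(5)) + (0) + (0)
  = 0.
Dividing by |G| = 20 gives 0/20 = 0, matching the row-orthogonality relation <chi_2, chi_6> = [chi_2 = chi_6].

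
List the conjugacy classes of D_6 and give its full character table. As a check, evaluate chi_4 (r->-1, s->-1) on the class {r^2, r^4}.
Conjugacy classes: {e} of size 1, {r^3} of size 1, {r^1, r^5} of size 2, {r^2, r^4} of size 2, {s, sr^2, ...} of size 3, {sr, sr^3, ...} of size 3.
Character table:
  irrep \ class              {e} (size 1)  {r^3} (size 1)  {r^1, r^5} (size 2)  {r^2, r^4} (size 2)  {s, sr^2, ...} (size 3)  {sr, sr^3, ...} (size 3)
  chi_1 (triv)               1             1               1                    1                    1                        1                       
  chi_2 (sign: r->1, s->-1)  1             1               1                    1                    -1                       -1                      
  chi_3 (r->-1, s->1)        1             -1              -1                   1                    1                        -1                      
  chi_4 (r->-1, s->-1)       1             -1              -1                   1                    -1                       1                       
  chi_5 (2d, j=1)            2             -2              1                    -1                   0                        0                       
  chi_6 (2d, j=2)            2             2               -1                   -1                   0                        0                       

Spot check: chi_4 (r->-1, s->-1) on {r^2, r^4} = 1.

Argument: D_6 has order 2*6 = 12 with 6 conjugacy classes, hence 6 irreducibles. Sum of squared dims 1 + 1 + 1 + 1 + 4 + 4 = 12 = |G|. Linear characters come from the abelianisation; the 2-dimensional irreps have character r^k -> 2*cos(2*pi*j*k/6), reflections -> 0.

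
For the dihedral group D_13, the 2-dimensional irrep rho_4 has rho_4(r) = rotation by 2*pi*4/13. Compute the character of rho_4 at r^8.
chi_{rho_4}(r^8) = 2*cos(2*pi*4*8/13) = -2*cos(pi/13)

Solution. rho_4(r^8) is rotation by angle 2*pi*4*8/13, whose trace is 2*cos(2*pi*4*8/13) = -2*cos(pi/13).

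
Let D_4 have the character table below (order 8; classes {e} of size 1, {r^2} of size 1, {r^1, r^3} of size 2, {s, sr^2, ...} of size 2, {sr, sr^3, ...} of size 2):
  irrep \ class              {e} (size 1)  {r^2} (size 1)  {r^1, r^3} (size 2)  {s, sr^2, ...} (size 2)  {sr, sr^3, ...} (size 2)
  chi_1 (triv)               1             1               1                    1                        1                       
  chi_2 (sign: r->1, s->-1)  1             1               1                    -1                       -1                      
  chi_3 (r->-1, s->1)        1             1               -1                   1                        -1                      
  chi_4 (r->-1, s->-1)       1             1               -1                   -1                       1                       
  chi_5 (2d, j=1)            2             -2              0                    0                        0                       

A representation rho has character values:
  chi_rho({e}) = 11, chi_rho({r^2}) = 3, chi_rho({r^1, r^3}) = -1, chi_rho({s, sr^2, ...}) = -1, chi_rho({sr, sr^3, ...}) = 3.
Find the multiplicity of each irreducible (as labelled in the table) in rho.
Multiplicities: chi_1: 2, chi_2: 1, chi_3: 1, chi_4: 3, chi_5: 2.

Use <chi_rho, chi> = (1/|G|) sum_C |C| * chi_rho(C) * conj(chi(C)) with |G| = 8 for each irreducible chi in the table:
  <chi_rho, chi_1> = (1/8)[1*(11)*conj(1) + 1*(3)*conj(1) + 2*(-1)*conj(1) + 2*(-1)*conj(1) + 2*(3)*conj(1)]
      = (1/8)[(11) + (3) + (-2) + (-2) + (6)] = 16/8 = 2
  <chi_rho, chi_2> = (1/8)[1*(11)*conj(1) + 1*(3)*conj(1) + 2*(-1)*conj(1) + 2*(-1)*conj(-1) + 2*(3)*conj(-1)]
      = (1/8)[(11) + (3) + (-2) + (2) + (-6)] = 8/8 = 1
  <chi_rho, chi_3> = (1/8)[1*(11)*conj(1) + 1*(3)*conj(1) + 2*(-1)*conj(-1) + 2*(-1)*conj(1) + 2*(3)*conj(-1)]
      = (1/8)[(11) + (3) + (2) + (-2) + (-6)] = 8/8 = 1
  <chi_rho, chi_4> = (1/8)[1*(11)*conj(1) + 1*(3)*conj(1) + 2*(-1)*conj(-1) + 2*(-1)*conj(-1) + 2*(3)*conj(1)]
      = (1/8)[(11) + (3) + (2) + (2) + (6)] = 24/8 = 3
  <chi_rho, chi_5> = (1/8)[1*(11)*conj(2) + 1*(3)*conj(-2) + 2*(-1)*conj(0) + 2*(-1)*conj(0) + 2*(3)*conj(0)]
      = (1/8)[(22) + (-6) + (0) + (0) + (0)] = 16/8 = 2
Dimension check: dim(rho) = sum (mult * dim) = 2*1 + 1*1 + 1*1 + 3*1 + 2*2 = 11 = chi_rho(e) = 11.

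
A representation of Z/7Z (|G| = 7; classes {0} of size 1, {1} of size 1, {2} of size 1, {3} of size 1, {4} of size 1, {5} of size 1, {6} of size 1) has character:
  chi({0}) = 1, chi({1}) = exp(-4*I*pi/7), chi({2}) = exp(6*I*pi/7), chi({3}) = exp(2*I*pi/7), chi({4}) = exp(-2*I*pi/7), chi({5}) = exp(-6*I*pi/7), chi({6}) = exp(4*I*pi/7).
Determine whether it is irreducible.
Irreducible: <chi, chi> = 1.

Explanation: <chi, chi> = (1/|G|) sum_C |C| * |chi(C)|^2 = (1/7)[1*|1|^2 + 1*|exp(-4*I*pi/7)|^2 + 1*|exp(6*I*pi/7)|^2 + 1*|exp(2*I*pi/7)|^2 + 1*|exp(-2*I*pi/7)|^2 + 1*|exp(-6*I*pi/7)|^2 + 1*|exp(4*I*pi/7)|^2]
  = (1/7)[(1) + (1) + (1) + (1) + (1) + (1) + (1)] = 7/7 = 1.
(Exp terms are combined using exp(i*s)*conj(exp(i*t)) = exp(i*(s-t)), and sums of them are collapsed using the identity that for every m > 1 the m distinct m-th roots of unity sum to 0, e.g. 1 + exp(2*I*pi/3) + exp(-2*I*pi/3) = 0.)
A character is irreducible iff <chi, chi> = 1, so this representation is irreducible.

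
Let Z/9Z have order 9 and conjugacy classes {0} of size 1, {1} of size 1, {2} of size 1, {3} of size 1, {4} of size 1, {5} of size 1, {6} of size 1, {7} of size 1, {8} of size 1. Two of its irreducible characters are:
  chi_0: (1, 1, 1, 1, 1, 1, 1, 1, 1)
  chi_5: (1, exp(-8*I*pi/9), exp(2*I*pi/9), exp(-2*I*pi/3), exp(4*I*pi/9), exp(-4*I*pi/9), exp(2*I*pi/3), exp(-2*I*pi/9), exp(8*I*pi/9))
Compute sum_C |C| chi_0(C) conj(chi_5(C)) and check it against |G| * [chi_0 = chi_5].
Sum = 0; so <chi_0, chi_5> = 0 (distinct irreducibles are orthogonal).

Solution. Compute term by term over conjugacy classes (|C| * chi_0(C) * conj(chi_5(C))):
  1*(1)*conj(1) + 1*(1)*conj(exp(-8*I*pi/9)) + 1*(1)*conj(exp(2*I*pi/9)) + 1*(1)*conj(exp(-2*I*pi/3)) + 1*(1)*conj(exp(4*I*pi/9)) + 1*(1)*conj(exp(-4*I*pi/9)) + 1*(1)*conj(exp(2*I*pi/3)) + 1*(1)*conj(exp(-2*I*pi/9)) + 1*(1)*conj(exp(8*I*pi/9))
  = (1) + (exp(8*I*pi/9)) + (exp(-2*I*pi/9)) + (exp(2*I*pi/3)) + (exp(-4*I*pi/9)) + (exp(4*I*pi/9)) + (exp(-2*I*pi/3)) + (exp(2*I*pi/9)) + (exp(-8*I*pi/9))
  = 0.
(Exp terms are combined using exp(i*s)*conj(exp(i*t)) = exp(i*(s-t)), and sums of them are collapsed using the identity that for every m > 1 the m distinct m-th roots of unity sum to 0, e.g. 1 + exp(2*I*pi/3) + exp(-2*I*pi/3) = 0.)
Dividing by |G| = 9 gives 0/9 = 0, matching the row-orthogonality relation <chi_0, chi_5> = [chi_0 = chi_5].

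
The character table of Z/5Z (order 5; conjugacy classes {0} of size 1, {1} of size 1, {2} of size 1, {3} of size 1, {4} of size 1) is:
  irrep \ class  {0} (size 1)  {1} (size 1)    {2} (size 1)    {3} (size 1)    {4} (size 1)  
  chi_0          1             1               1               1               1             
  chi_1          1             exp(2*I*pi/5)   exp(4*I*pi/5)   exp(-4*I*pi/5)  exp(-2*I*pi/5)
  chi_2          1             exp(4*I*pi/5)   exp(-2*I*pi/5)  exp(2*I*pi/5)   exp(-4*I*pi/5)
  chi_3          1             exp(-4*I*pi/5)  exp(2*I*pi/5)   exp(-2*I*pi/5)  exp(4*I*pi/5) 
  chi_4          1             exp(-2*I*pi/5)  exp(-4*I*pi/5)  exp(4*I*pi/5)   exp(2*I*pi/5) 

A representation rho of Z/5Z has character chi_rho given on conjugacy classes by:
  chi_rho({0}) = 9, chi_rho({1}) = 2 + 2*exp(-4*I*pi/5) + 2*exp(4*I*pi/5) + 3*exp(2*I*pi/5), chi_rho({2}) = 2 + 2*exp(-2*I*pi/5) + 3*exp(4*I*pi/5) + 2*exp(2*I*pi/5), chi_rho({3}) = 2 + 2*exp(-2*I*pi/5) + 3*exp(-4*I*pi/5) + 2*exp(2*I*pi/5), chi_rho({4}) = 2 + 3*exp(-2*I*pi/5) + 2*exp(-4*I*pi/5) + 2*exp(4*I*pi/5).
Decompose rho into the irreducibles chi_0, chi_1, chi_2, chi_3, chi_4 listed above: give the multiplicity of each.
Multiplicities: chi_0: 2, chi_1: 3, chi_2: 2, chi_3: 2, chi_4: 0.

Argument: Use <chi_rho, chi> = (1/|G|) sum_C |C| * chi_rho(C) * conj(chi(C)) with |G| = 5 for each irreducible chi in the table:
  <chi_rho, chi_0> = (1/5)[1*(9)*conj(1) + 1*(2 + 2*exp(-4*I*pi/5) + 2*exp(4*I*pi/5) + 3*exp(2*I*pi/5))*conj(1) + 1*(2 + 2*exp(-2*I*pi/5) + 3*exp(4*I*pi/5) + 2*exp(2*I*pi/5))*conj(1) + 1*(2 + 2*exp(-2*I*pi/5) + 3*exp(-4*I*pi/5) + 2*exp(2*I*pi/5))*conj(1) + 1*(2 + 3*exp(-2*I*pi/5) + 2*exp(-4*I*pi/5) + 2*exp(4*I*pi/5))*conj(1)]
      = (1/5)[(9) + (2 + 2*exp(-4*I*pi/5) + 2*exp(4*I*pi/5) + 3*exp(2*I*pi/5)) + (2 + 2*exp(-2*I*pi/5) + 3*exp(4*I*pi/5) + 2*exp(2*I*pi/5)) + (2 + 2*exp(-2*I*pi/5) + 3*exp(-4*I*pi/5) + 2*exp(2*I*pi/5)) + (2 + 3*exp(-2*I*pi/5) + 2*exp(-4*I*pi/5) + 2*exp(4*I*pi/5))] = 10/5 = 2
  <chi_rho, chi_1> = (1/5)[1*(9)*conj(1) + 1*(2 + 2*exp(-4*I*pi/5) + 2*exp(4*I*pi/5) + 3*exp(2*I*pi/5))*conj(exp(2*I*pi/5)) + 1*(2 + 2*exp(-2*I*pi/5) + 3*exp(4*I*pi/5) + 2*exp(2*I*pi/5))*conj(exp(4*I*pi/5)) + 1*(2 + 2*exp(-2*I*pi/5) + 3*exp(-4*I*pi/5) + 2*exp(2*I*pi/5))*conj(exp(-4*I*pi/5)) + 1*(2 + 3*exp(-2*I*pi/5) + 2*exp(-4*I*pi/5) + 2*exp(4*I*pi/5))*conj(exp(-2*I*pi/5))]
      = (1/5)[(9) + (3 + 2*exp(-2*I*pi/5) + 2*exp(4*I*pi/5) + 2*exp(2*I*pi/5)) + (3 + 2*exp(-2*I*pi/5) + 2*exp(-4*I*pi/5) + 2*exp(4*I*pi/5)) + (3 + 2*exp(-4*I*pi/5) + 2*exp(4*I*pi/5) + 2*exp(2*I*pi/5)) + (3 + 2*exp(-2*I*pi/5) + 2*exp(-4*I*pi/5) + 2*exp(2*I*pi/5))] = 15/5 = 3
  <chi_rho, chi_2> = (1/5)[1*(9)*conj(1) + 1*(2 + 2*exp(-4*I*pi/5) + 2*exp(4*I*pi/5) + 3*exp(2*I*pi/5))*conj(exp(4*I*pi/5)) + 1*(2 + 2*exp(-2*I*pi/5) + 3*exp(4*I*pi/5) + 2*exp(2*I*pi/5))*conj(exp(-2*I*pi/5)) + 1*(2 + 2*exp(-2*I*pi/5) + 3*exp(-4*I*pi/5) + 2*exp(2*I*pi/5))*conj(exp(2*I*pi/5)) + 1*(2 + 3*exp(-2*I*pi/5) + 2*exp(-4*I*pi/5) + 2*exp(4*I*pi/5))*conj(exp(-4*I*pi/5))]
      = (1/5)[(9) + (2 + 3*exp(-2*I*pi/5) + 2*exp(-4*I*pi/5) + 2*exp(2*I*pi/5)) + (2 + 3*exp(-4*I*pi/5) + 2*exp(4*I*pi/5) + 2*exp(2*I*pi/5)) + (2 + 2*exp(-2*I*pi/5) + 2*exp(-4*I*pi/5) + 3*exp(4*I*pi/5)) + (2 + 2*exp(-2*I*pi/5) + 2*exp(4*I*pi/5) + 3*exp(2*I*pi/5))] = 10/5 = 2
  <chi_rho, chi_3> = (1/5)[1*(9)*conj(1) + 1*(2 + 2*exp(-4*I*pi/5) + 2*exp(4*I*pi/5) + 3*exp(2*I*pi/5))*conj(exp(-4*I*pi/5)) + 1*(2 + 2*exp(-2*I*pi/5) + 3*exp(4*I*pi/5) + 2*exp(2*I*pi/5))*conj(exp(2*I*pi/5)) + 1*(2 + 2*exp(-2*I*pi/5) + 3*exp(-4*I*pi/5) + 2*exp(2*I*pi/5))*conj(exp(-2*I*pi/5)) + 1*(2 + 3*exp(-2*I*pi/5) + 2*exp(-4*I*pi/5) + 2*exp(4*I*pi/5))*conj(exp(4*I*pi/5))]
      = (1/5)[(9) + (2 + 2*exp(-2*I*pi/5) + 3*exp(-4*I*pi/5) + 2*exp(4*I*pi/5)) + (2 + 2*exp(-2*I*pi/5) + 2*exp(-4*I*pi/5) + 3*exp(2*I*pi/5)) + (2 + 3*exp(-2*I*pi/5) + 2*exp(4*I*pi/5) + 2*exp(2*I*pi/5)) + (2 + 2*exp(-4*I*pi/5) + 3*exp(4*I*pi/5) + 2*exp(2*I*pi/5))] = 10/5 = 2
  <chi_rho, chi_4> = (1/5)[1*(9)*conj(1) + 1*(2 + 2*exp(-4*I*pi/5) + 2*exp(4*I*pi/5) + 3*exp(2*I*pi/5))*conj(exp(-2*I*pi/5)) + 1*(2 + 2*exp(-2*I*pi/5) + 3*exp(4*I*pi/5) + 2*exp(2*I*pi/5))*conj(exp(-4*I*pi/5)) + 1*(2 + 2*exp(-2*I*pi/5) + 3*exp(-4*I*pi/5) + 2*exp(2*I*pi/5))*conj(exp(4*I*pi/5)) + 1*(2 + 3*exp(-2*I*pi/5) + 2*exp(-4*I*pi/5) + 2*exp(4*I*pi/5))*conj(exp(2*I*pi/5))]
      = (1/5)[(9) + (2*exp(-2*I*pi/5) + 2*exp(-4*I*pi/5) + 3*exp(4*I*pi/5) + 2*exp(2*I*pi/5)) + (3*exp(-2*I*pi/5) + 2*exp(-4*I*pi/5) + 2*exp(4*I*pi/5) + 2*exp(2*I*pi/5)) + (2*exp(-2*I*pi/5) + 2*exp(-4*I*pi/5) + 2*exp(4*I*pi/5) + 3*exp(2*I*pi/5)) + (2*exp(-2*I*pi/5) + 3*exp(-4*I*pi/5) + 2*exp(4*I*pi/5) + 2*exp(2*I*pi/5))] = 0/5 = 0
(Exp terms are combined using exp(i*s)*conj(exp(i*t)) = exp(i*(s-t)), and sums of them are collapsed using the identity that for every m > 1 the m distinct m-th roots of unity sum to 0, e.g. 1 + exp(2*I*pi/3) + exp(-2*I*pi/3) = 0.)
Dimension check: dim(rho) = sum (mult * dim) = 2*1 + 3*1 + 2*1 + 2*1 + 0*1 = 9 = chi_rho(e) = 9.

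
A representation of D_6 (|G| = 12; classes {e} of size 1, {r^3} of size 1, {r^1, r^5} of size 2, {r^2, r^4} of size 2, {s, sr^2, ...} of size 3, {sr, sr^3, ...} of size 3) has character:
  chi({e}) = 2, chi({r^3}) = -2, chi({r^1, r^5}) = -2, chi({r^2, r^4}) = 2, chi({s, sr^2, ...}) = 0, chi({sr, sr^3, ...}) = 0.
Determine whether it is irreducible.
Not irreducible (reducible): <chi, chi> = 2 > 1.

Solution. <chi, chi> = (1/|G|) sum_C |C| * |chi(C)|^2 = (1/12)[1*|2|^2 + 1*|-2|^2 + 2*|-2|^2 + 2*|2|^2 + 3*|0|^2 + 3*|0|^2]
  = (1/12)[(4) + (4) + (8) + (8) + (0) + (0)] = 24/12 = 2.
A character is irreducible iff <chi, chi> = 1, so this representation is reducible.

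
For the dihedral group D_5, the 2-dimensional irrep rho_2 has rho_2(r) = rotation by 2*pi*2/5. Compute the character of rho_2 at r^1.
chi_{rho_2}(r^1) = 2*cos(2*pi*2*1/5) = -sqrt(5)/2 - 1/2

Details: rho_2(r^1) is rotation by angle 2*pi*2*1/5, whose trace is 2*cos(2*pi*2*1/5) = -sqrt(5)/2 - 1/2.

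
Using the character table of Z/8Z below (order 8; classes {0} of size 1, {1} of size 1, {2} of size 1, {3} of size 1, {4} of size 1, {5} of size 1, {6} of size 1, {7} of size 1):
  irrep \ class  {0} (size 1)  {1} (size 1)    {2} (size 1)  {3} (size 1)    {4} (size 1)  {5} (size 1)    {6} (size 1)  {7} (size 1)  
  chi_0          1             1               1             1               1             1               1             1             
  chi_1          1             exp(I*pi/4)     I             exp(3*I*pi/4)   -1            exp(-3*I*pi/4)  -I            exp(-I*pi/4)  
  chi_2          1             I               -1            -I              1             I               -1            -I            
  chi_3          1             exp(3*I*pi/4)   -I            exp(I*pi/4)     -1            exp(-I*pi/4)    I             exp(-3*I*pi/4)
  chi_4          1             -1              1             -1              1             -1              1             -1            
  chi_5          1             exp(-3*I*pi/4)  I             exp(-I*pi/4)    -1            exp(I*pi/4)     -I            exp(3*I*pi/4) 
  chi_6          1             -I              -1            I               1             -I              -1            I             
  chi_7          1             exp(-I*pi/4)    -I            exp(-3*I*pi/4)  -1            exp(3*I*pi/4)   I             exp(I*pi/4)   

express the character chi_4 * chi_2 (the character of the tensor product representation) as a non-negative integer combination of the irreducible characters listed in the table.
chi_4 tensor chi_2 = chi_6 (all other irreducibles have multiplicity 0).

Derivation: The character of a tensor product is the pointwise product (chi_4 * chi_2)(C) = chi_4(C) * chi_2(C):
  {0}: (1)*(1), {1}: (-1)*(I), {2}: (1)*(-1), {3}: (-1)*(-I), {4}: (1)*(1), {5}: (-1)*(I), {6}: (1)*(-1), {7}: (-1)*(-I)
so (chi_4 * chi_2) takes values
  {0} -> 1, {1} -> -I, {2} -> -1, {3} -> I, {4} -> 1, {5} -> -I, {6} -> -1, {7} -> I.
Now take the inner product of this character with each irreducible chi from the table, <chi_4*chi_2, chi> = (1/8) sum_C |C| (chi_4*chi_2)(C) conj(chi(C)):
  <chi_4*chi_2, chi_0> = (1/8)[1*(1)*conj(1) + 1*(-I)*conj(1) + 1*(-1)*conj(1) + 1*(I)*conj(1) + 1*(1)*conj(1) + 1*(-I)*conj(1) + 1*(-1)*conj(1) + 1*(I)*conj(1)]
      = (1/8)[(1) + (-I) + (-1) + (I) + (1) + (-I) + (-1) + (I)] = 0/8 = 0
  <chi_4*chi_2, chi_1> = (1/8)[1*(1)*conj(1) + 1*(-I)*conj(exp(I*pi/4)) + 1*(-1)*conj(I) + 1*(I)*conj(exp(3*I*pi/4)) + 1*(1)*conj(-1) + 1*(-I)*conj(exp(-3*I*pi/4)) + 1*(-1)*conj(-I) + 1*(I)*conj(exp(-I*pi/4))]
      = (1/8)[(1) + (-exp(I*pi/4)) + (I) + (exp(-I*pi/4)) + (-1) + (-exp(-3*I*pi/4)) + (-I) + (exp(3*I*pi/4))] = 0/8 = 0
  <chi_4*chi_2, chi_2> = (1/8)[1*(1)*conj(1) + 1*(-I)*conj(I) + 1*(-1)*conj(-1) + 1*(I)*conj(-I) + 1*(1)*conj(1) + 1*(-I)*conj(I) + 1*(-1)*conj(-1) + 1*(I)*conj(-I)]
      = (1/8)[(1) + (-1) + (1) + (-1) + (1) + (-1) + (1) + (-1)] = 0/8 = 0
  <chi_4*chi_2, chi_3> = (1/8)[1*(1)*conj(1) + 1*(-I)*conj(exp(3*I*pi/4)) + 1*(-1)*conj(-I) + 1*(I)*conj(exp(I*pi/4)) + 1*(1)*conj(-1) + 1*(-I)*conj(exp(-I*pi/4)) + 1*(-1)*conj(I) + 1*(I)*conj(exp(-3*I*pi/4))]
      = (1/8)[(1) + (-exp(-I*pi/4)) + (-I) + (exp(I*pi/4)) + (-1) + (-exp(3*I*pi/4)) + (I) + (exp(-3*I*pi/4))] = 0/8 = 0
  <chi_4*chi_2, chi_4> = (1/8)[1*(1)*conj(1) + 1*(-I)*conj(-1) + 1*(-1)*conj(1) + 1*(I)*conj(-1) + 1*(1)*conj(1) + 1*(-I)*conj(-1) + 1*(-1)*conj(1) + 1*(I)*conj(-1)]
      = (1/8)[(1) + (I) + (-1) + (-I) + (1) + (I) + (-1) + (-I)] = 0/8 = 0
  <chi_4*chi_2, chi_5> = (1/8)[1*(1)*conj(1) + 1*(-I)*conj(exp(-3*I*pi/4)) + 1*(-1)*conj(I) + 1*(I)*conj(exp(-I*pi/4)) + 1*(1)*conj(-1) + 1*(-I)*conj(exp(I*pi/4)) + 1*(-1)*conj(-I) + 1*(I)*conj(exp(3*I*pi/4))]
      = (1/8)[(1) + (-exp(-3*I*pi/4)) + (I) + (exp(3*I*pi/4)) + (-1) + (-exp(I*pi/4)) + (-I) + (exp(-I*pi/4))] = 0/8 = 0
  <chi_4*chi_2, chi_6> = (1/8)[1*(1)*conj(1) + 1*(-I)*conj(-I) + 1*(-1)*conj(-1) + 1*(I)*conj(I) + 1*(1)*conj(1) + 1*(-I)*conj(-I) + 1*(-1)*conj(-1) + 1*(I)*conj(I)]
      = (1/8)[(1) + (1) + (1) + (1) + (1) + (1) + (1) + (1)] = 8/8 = 1
  <chi_4*chi_2, chi_7> = (1/8)[1*(1)*conj(1) + 1*(-I)*conj(exp(-I*pi/4)) + 1*(-1)*conj(-I) + 1*(I)*conj(exp(-3*I*pi/4)) + 1*(1)*conj(-1) + 1*(-I)*conj(exp(3*I*pi/4)) + 1*(-1)*conj(I) + 1*(I)*conj(exp(I*pi/4))]
      = (1/8)[(1) + (-exp(3*I*pi/4)) + (-I) + (exp(-3*I*pi/4)) + (-1) + (-exp(-I*pi/4)) + (I) + (exp(I*pi/4))] = 0/8 = 0
(Exp terms are combined using exp(i*s)*conj(exp(i*t)) = exp(i*(s-t)), and sums of them are collapsed using the identity that for every m > 1 the m distinct m-th roots of unity sum to 0, e.g. 1 + exp(2*I*pi/3) + exp(-2*I*pi/3) = 0.)
Hence the multiplicities are chi_6: 1. Dimension check: dim(chi_4)*dim(chi_2) = 1*1 = 1 and sum (mult * dim) = 1*1 = 1.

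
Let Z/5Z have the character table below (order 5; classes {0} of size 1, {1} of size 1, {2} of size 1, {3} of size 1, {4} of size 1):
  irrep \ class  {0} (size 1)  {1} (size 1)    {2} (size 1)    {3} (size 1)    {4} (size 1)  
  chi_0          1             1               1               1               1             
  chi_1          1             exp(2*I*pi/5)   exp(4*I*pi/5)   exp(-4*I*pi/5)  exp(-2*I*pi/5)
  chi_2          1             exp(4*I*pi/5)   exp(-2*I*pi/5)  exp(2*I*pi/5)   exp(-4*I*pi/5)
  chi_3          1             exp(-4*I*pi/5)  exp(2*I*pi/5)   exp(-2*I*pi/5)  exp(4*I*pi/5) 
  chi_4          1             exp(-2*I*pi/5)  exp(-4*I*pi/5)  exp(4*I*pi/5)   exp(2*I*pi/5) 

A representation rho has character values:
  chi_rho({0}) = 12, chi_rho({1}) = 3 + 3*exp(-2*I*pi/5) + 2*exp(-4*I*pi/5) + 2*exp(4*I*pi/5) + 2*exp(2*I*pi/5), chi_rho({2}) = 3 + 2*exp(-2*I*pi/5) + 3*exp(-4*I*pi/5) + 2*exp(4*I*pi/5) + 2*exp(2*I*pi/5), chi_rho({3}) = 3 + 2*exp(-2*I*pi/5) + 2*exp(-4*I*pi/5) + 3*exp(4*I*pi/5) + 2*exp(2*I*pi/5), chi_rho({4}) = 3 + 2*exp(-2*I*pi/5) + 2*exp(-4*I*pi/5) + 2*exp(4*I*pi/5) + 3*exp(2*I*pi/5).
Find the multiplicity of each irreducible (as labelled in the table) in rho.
Multiplicities: chi_0: 3, chi_1: 2, chi_2: 2, chi_3: 2, chi_4: 3.

Solution. Use <chi_rho, chi> = (1/|G|) sum_C |C| * chi_rho(C) * conj(chi(C)) with |G| = 5 for each irreducible chi in the table:
  <chi_rho, chi_0> = (1/5)[1*(12)*conj(1) + 1*(3 + 3*exp(-2*I*pi/5) + 2*exp(-4*I*pi/5) + 2*exp(4*I*pi/5) + 2*exp(2*I*pi/5))*conj(1) + 1*(3 + 2*exp(-2*I*pi/5) + 3*exp(-4*I*pi/5) + 2*exp(4*I*pi/5) + 2*exp(2*I*pi/5))*conj(1) + 1*(3 + 2*exp(-2*I*pi/5) + 2*exp(-4*I*pi/5) + 3*exp(4*I*pi/5) + 2*exp(2*I*pi/5))*conj(1) + 1*(3 + 2*exp(-2*I*pi/5) + 2*exp(-4*I*pi/5) + 2*exp(4*I*pi/5) + 3*exp(2*I*pi/5))*conj(1)]
      = (1/5)[(12) + (3 + 3*exp(-2*I*pi/5) + 2*exp(-4*I*pi/5) + 2*exp(4*I*pi/5) + 2*exp(2*I*pi/5)) + (3 + 2*exp(-2*I*pi/5) + 3*exp(-4*I*pi/5) + 2*exp(4*I*pi/5) + 2*exp(2*I*pi/5)) + (3 + 2*exp(-2*I*pi/5) + 2*exp(-4*I*pi/5) + 3*exp(4*I*pi/5) + 2*exp(2*I*pi/5)) + (3 + 2*exp(-2*I*pi/5) + 2*exp(-4*I*pi/5) + 2*exp(4*I*pi/5) + 3*exp(2*I*pi/5))] = 15/5 = 3
  <chi_rho, chi_1> = (1/5)[1*(12)*conj(1) + 1*(3 + 3*exp(-2*I*pi/5) + 2*exp(-4*I*pi/5) + 2*exp(4*I*pi/5) + 2*exp(2*I*pi/5))*conj(exp(2*I*pi/5)) + 1*(3 + 2*exp(-2*I*pi/5) + 3*exp(-4*I*pi/5) + 2*exp(4*I*pi/5) + 2*exp(2*I*pi/5))*conj(exp(4*I*pi/5)) + 1*(3 + 2*exp(-2*I*pi/5) + 2*exp(-4*I*pi/5) + 3*exp(4*I*pi/5) + 2*exp(2*I*pi/5))*conj(exp(-4*I*pi/5)) + 1*(3 + 2*exp(-2*I*pi/5) + 2*exp(-4*I*pi/5) + 2*exp(4*I*pi/5) + 3*exp(2*I*pi/5))*conj(exp(-2*I*pi/5))]
      = (1/5)[(12) + (2 + 3*exp(-2*I*pi/5) + 3*exp(-4*I*pi/5) + 2*exp(4*I*pi/5) + 2*exp(2*I*pi/5)) + (2 + 2*exp(-2*I*pi/5) + 3*exp(-4*I*pi/5) + 2*exp(4*I*pi/5) + 3*exp(2*I*pi/5)) + (2 + 3*exp(-2*I*pi/5) + 2*exp(-4*I*pi/5) + 3*exp(4*I*pi/5) + 2*exp(2*I*pi/5)) + (2 + 2*exp(-2*I*pi/5) + 2*exp(-4*I*pi/5) + 3*exp(4*I*pi/5) + 3*exp(2*I*pi/5))] = 10/5 = 2
  <chi_rho, chi_2> = (1/5)[1*(12)*conj(1) + 1*(3 + 3*exp(-2*I*pi/5) + 2*exp(-4*I*pi/5) + 2*exp(4*I*pi/5) + 2*exp(2*I*pi/5))*conj(exp(4*I*pi/5)) + 1*(3 + 2*exp(-2*I*pi/5) + 3*exp(-4*I*pi/5) + 2*exp(4*I*pi/5) + 2*exp(2*I*pi/5))*conj(exp(-2*I*pi/5)) + 1*(3 + 2*exp(-2*I*pi/5) + 2*exp(-4*I*pi/5) + 3*exp(4*I*pi/5) + 2*exp(2*I*pi/5))*conj(exp(2*I*pi/5)) + 1*(3 + 2*exp(-2*I*pi/5) + 2*exp(-4*I*pi/5) + 2*exp(4*I*pi/5) + 3*exp(2*I*pi/5))*conj(exp(-4*I*pi/5))]
      = (1/5)[(12) + (2 + 2*exp(-2*I*pi/5) + 3*exp(-4*I*pi/5) + 3*exp(4*I*pi/5) + 2*exp(2*I*pi/5)) + (2 + 3*exp(-2*I*pi/5) + 2*exp(-4*I*pi/5) + 2*exp(4*I*pi/5) + 3*exp(2*I*pi/5)) + (2 + 3*exp(-2*I*pi/5) + 2*exp(-4*I*pi/5) + 2*exp(4*I*pi/5) + 3*exp(2*I*pi/5)) + (2 + 2*exp(-2*I*pi/5) + 3*exp(-4*I*pi/5) + 3*exp(4*I*pi/5) + 2*exp(2*I*pi/5))] = 10/5 = 2
  <chi_rho, chi_3> = (1/5)[1*(12)*conj(1) + 1*(3 + 3*exp(-2*I*pi/5) + 2*exp(-4*I*pi/5) + 2*exp(4*I*pi/5) + 2*exp(2*I*pi/5))*conj(exp(-4*I*pi/5)) + 1*(3 + 2*exp(-2*I*pi/5) + 3*exp(-4*I*pi/5) + 2*exp(4*I*pi/5) + 2*exp(2*I*pi/5))*conj(exp(2*I*pi/5)) + 1*(3 + 2*exp(-2*I*pi/5) + 2*exp(-4*I*pi/5) + 3*exp(4*I*pi/5) + 2*exp(2*I*pi/5))*conj(exp(-2*I*pi/5)) + 1*(3 + 2*exp(-2*I*pi/5) + 2*exp(-4*I*pi/5) + 2*exp(4*I*pi/5) + 3*exp(2*I*pi/5))*conj(exp(4*I*pi/5))]
      = (1/5)[(12) + (2 + 2*exp(-2*I*pi/5) + 2*exp(-4*I*pi/5) + 3*exp(4*I*pi/5) + 3*exp(2*I*pi/5)) + (2 + 3*exp(-2*I*pi/5) + 2*exp(-4*I*pi/5) + 3*exp(4*I*pi/5) + 2*exp(2*I*pi/5)) + (2 + 2*exp(-2*I*pi/5) + 3*exp(-4*I*pi/5) + 2*exp(4*I*pi/5) + 3*exp(2*I*pi/5)) + (2 + 3*exp(-2*I*pi/5) + 3*exp(-4*I*pi/5) + 2*exp(4*I*pi/5) + 2*exp(2*I*pi/5))] = 10/5 = 2
  <chi_rho, chi_4> = (1/5)[1*(12)*conj(1) + 1*(3 + 3*exp(-2*I*pi/5) + 2*exp(-4*I*pi/5) + 2*exp(4*I*pi/5) + 2*exp(2*I*pi/5))*conj(exp(-2*I*pi/5)) + 1*(3 + 2*exp(-2*I*pi/5) + 3*exp(-4*I*pi/5) + 2*exp(4*I*pi/5) + 2*exp(2*I*pi/5))*conj(exp(-4*I*pi/5)) + 1*(3 + 2*exp(-2*I*pi/5) + 2*exp(-4*I*pi/5) + 3*exp(4*I*pi/5) + 2*exp(2*I*pi/5))*conj(exp(4*I*pi/5)) + 1*(3 + 2*exp(-2*I*pi/5) + 2*exp(-4*I*pi/5) + 2*exp(4*I*pi/5) + 3*exp(2*I*pi/5))*conj(exp(2*I*pi/5))]
      = (1/5)[(12) + (3 + 2*exp(-2*I*pi/5) + 2*exp(-4*I*pi/5) + 2*exp(4*I*pi/5) + 3*exp(2*I*pi/5)) + (3 + 2*exp(-2*I*pi/5) + 2*exp(-4*I*pi/5) + 3*exp(4*I*pi/5) + 2*exp(2*I*pi/5)) + (3 + 2*exp(-2*I*pi/5) + 3*exp(-4*I*pi/5) + 2*exp(4*I*pi/5) + 2*exp(2*I*pi/5)) + (3 + 3*exp(-2*I*pi/5) + 2*exp(-4*I*pi/5) + 2*exp(4*I*pi/5) + 2*exp(2*I*pi/5))] = 15/5 = 3
(Exp terms are combined using exp(i*s)*conj(exp(i*t)) = exp(i*(s-t)), and sums of them are collapsed using the identity that for every m > 1 the m distinct m-th roots of unity sum to 0, e.g. 1 + exp(2*I*pi/3) + exp(-2*I*pi/3) = 0.)
Dimension check: dim(rho) = sum (mult * dim) = 3*1 + 2*1 + 2*1 + 2*1 + 3*1 = 12 = chi_rho(e) = 12.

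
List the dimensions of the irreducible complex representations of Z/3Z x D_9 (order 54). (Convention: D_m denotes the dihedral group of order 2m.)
Dimensions: 1, 1, 1, 1, 1, 1, 2, 2, 2, 2, 2, 2, 2, 2, 2, 2, 2, 2

Argument: There are 18 irreducibles (= number of conjugacy classes). Their dimensions d_i satisfy sum d_i^2 = |G| = 54: 1 + 1 + 1 + 1 + 1 + 1 + 4 + 4 + 4 + 4 + 4 + 4 + 4 + 4 + 4 + 4 + 4 + 4 = 54. (For the product with Z/3Z: each of the 3 1-dim characters of Z/3Z tensors with each irrep of D_9, giving 3 copies of each D_9-dimension.)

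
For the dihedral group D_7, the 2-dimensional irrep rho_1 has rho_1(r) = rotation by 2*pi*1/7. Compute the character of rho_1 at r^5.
chi_{rho_1}(r^5) = 2*cos(2*pi*1*5/7) = -2*cos(3*pi/7)

Solution. rho_1(r^5) is rotation by angle 2*pi*1*5/7, whose trace is 2*cos(2*pi*1*5/7) = -2*cos(3*pi/7).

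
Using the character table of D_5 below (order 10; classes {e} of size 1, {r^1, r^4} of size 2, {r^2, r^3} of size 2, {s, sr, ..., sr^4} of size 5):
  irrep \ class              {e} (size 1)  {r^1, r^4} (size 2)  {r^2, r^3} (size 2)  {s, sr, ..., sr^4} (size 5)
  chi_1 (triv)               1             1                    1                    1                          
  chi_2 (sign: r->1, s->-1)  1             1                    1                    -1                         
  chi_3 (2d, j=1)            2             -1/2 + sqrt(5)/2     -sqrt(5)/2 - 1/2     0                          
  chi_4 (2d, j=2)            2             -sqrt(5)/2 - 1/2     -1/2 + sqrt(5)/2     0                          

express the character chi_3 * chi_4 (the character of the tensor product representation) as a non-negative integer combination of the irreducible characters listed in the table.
chi_3 tensor chi_4 = chi_3 + chi_4 (all other irreducibles have multiplicity 0).

The character of a tensor product is the pointwise product (chi_3 * chi_4)(C) = chi_3(C) * chi_4(C):
  {e}: (2)*(2), {r^1, r^4}: (-1/2 + sqrt(5)/2)*(-sqrt(5)/2 - 1/2), {r^2, r^3}: (-sqrt(5)/2 - 1/2)*(-1/2 + sqrt(5)/2), {s, sr, ..., sr^4}: (0)*(0)
so (chi_3 * chi_4) takes values
  {e} -> 4, {r^1, r^4} -> -1, {r^2, r^3} -> -1, {s, sr, ..., sr^4} -> 0.
Now take the inner product of this character with each irreducible chi from the table, <chi_3*chi_4, chi> = (1/10) sum_C |C| (chi_3*chi_4)(C) conj(chi(C)):
  <chi_3*chi_4, chi_1> = (1/10)[1*(4)*conj(1) + 2*(-1)*conj(1) + 2*(-1)*conj(1) + 5*(0)*conj(1)]
      = (1/10)[(4) + (-2) + (-2) + (0)] = 0/10 = 0
  <chi_3*chi_4, chi_2> = (1/10)[1*(4)*conj(1) + 2*(-1)*conj(1) + 2*(-1)*conj(1) + 5*(0)*conj(-1)]
      = (1/10)[(4) + (-2) + (-2) + (0)] = 0/10 = 0
  <chi_3*chi_4, chi_3> = (1/10)[1*(4)*conj(2) + 2*(-1)*conj(-1/2 + sqrt(5)/2) + 2*(-1)*conj(-sqrt(5)/2 - 1/2) + 5*(0)*conj(0)]
      = (1/10)[(8) + (1 - sqrt(5)) + (1 + sqrt(5)) + (0)] = 10/10 = 1
  <chi_3*chi_4, chi_4> = (1/10)[1*(4)*conj(2) + 2*(-1)*conj(-sqrt(5)/2 - 1/2) + 2*(-1)*conj(-1/2 + sqrt(5)/2) + 5*(0)*conj(0)]
      = (1/10)[(8) + (1 + sqrt(5)) + (1 - sqrt(5)) + (0)] = 10/10 = 1
Hence the multiplicities are chi_3: 1, chi_4: 1. Dimension check: dim(chi_3)*dim(chi_4) = 2*2 = 4 and sum (mult * dim) = 1*2 + 1*2 = 4.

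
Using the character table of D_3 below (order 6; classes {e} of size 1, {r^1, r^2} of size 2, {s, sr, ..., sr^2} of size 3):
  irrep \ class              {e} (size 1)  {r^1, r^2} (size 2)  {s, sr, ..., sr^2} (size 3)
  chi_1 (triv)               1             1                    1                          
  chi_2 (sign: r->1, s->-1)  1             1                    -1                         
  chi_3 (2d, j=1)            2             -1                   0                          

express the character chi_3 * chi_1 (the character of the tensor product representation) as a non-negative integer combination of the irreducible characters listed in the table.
chi_3 tensor chi_1 = chi_3 (all other irreducibles have multiplicity 0).

The character of a tensor product is the pointwise product (chi_3 * chi_1)(C) = chi_3(C) * chi_1(C):
  {e}: (2)*(1), {r^1, r^2}: (-1)*(1), {s, sr, ..., sr^2}: (0)*(1)
so (chi_3 * chi_1) takes values
  {e} -> 2, {r^1, r^2} -> -1, {s, sr, ..., sr^2} -> 0.
Now take the inner product of this character with each irreducible chi from the table, <chi_3*chi_1, chi> = (1/6) sum_C |C| (chi_3*chi_1)(C) conj(chi(C)):
  <chi_3*chi_1, chi_1> = (1/6)[1*(2)*conj(1) + 2*(-1)*conj(1) + 3*(0)*conj(1)]
      = (1/6)[(2) + (-2) + (0)] = 0/6 = 0
  <chi_3*chi_1, chi_2> = (1/6)[1*(2)*conj(1) + 2*(-1)*conj(1) + 3*(0)*conj(-1)]
      = (1/6)[(2) + (-2) + (0)] = 0/6 = 0
  <chi_3*chi_1, chi_3> = (1/6)[1*(2)*conj(2) + 2*(-1)*conj(-1) + 3*(0)*conj(0)]
      = (1/6)[(4) + (2) + (0)] = 6/6 = 1
Hence the multiplicities are chi_3: 1. Dimension check: dim(chi_3)*dim(chi_1) = 2*1 = 2 and sum (mult * dim) = 1*2 = 2.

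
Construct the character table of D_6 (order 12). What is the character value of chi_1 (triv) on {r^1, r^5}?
Conjugacy classes: {e} of size 1, {r^3} of size 1, {r^1, r^5} of size 2, {r^2, r^4} of size 2, {s, sr^2, ...} of size 3, {sr, sr^3, ...} of size 3.
Character table:
  irrep \ class              {e} (size 1)  {r^3} (size 1)  {r^1, r^5} (size 2)  {r^2, r^4} (size 2)  {s, sr^2, ...} (size 3)  {sr, sr^3, ...} (size 3)
  chi_1 (triv)               1             1               1                    1                    1                        1                       
  chi_2 (sign: r->1, s->-1)  1             1               1                    1                    -1                       -1                      
  chi_3 (r->-1, s->1)        1             -1              -1                   1                    1                        -1                      
  chi_4 (r->-1, s->-1)       1             -1              -1                   1                    -1                       1                       
  chi_5 (2d, j=1)            2             -2              1                    -1                   0                        0                       
  chi_6 (2d, j=2)            2             2               -1                   -1                   0                        0                       

Spot check: chi_1 (triv) on {r^1, r^5} = 1.

Proof sketch: D_6 has order 2*6 = 12 with 6 conjugacy classes, hence 6 irreducibles. Sum of squared dims 1 + 1 + 1 + 1 + 4 + 4 = 12 = |G|. Linear characters come from the abelianisation; the 2-dimensional irreps have character r^k -> 2*cos(2*pi*j*k/6), reflections -> 0.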